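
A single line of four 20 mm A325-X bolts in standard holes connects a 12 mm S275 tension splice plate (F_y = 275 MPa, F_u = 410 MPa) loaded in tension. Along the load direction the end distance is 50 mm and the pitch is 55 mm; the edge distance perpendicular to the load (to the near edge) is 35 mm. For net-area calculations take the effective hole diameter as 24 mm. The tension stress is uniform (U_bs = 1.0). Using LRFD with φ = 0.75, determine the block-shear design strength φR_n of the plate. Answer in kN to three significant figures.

Shear plane L_v = 50 + 3·55 = 215 mm; A_gv = 215 × 12 = 2580 mm².
A_nv = (215 − 3.5·24) × 12 = 1572 mm².
A_nt = (35 − 0.5·24) × 12 = 276 mm².
0.6 F_u A_nv = 386.7 kN; 0.6 F_y A_gv = 425.7 kN → shear rupture governs the shear term.
R_n = 386.7 + 1.0 × 410 × 276 / 1000 = 499.9 kN.
Design strength φR_n = 0.75 × 499.9 = 375 kN.

375 kN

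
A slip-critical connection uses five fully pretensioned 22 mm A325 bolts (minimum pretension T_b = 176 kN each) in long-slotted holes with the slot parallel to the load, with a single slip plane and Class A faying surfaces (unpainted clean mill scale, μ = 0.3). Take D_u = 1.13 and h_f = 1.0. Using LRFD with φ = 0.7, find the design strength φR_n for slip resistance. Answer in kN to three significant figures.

R_n = μ · D_u · h_f · T_b · n_s · n_b = 0.3 × 1.13 × 1.0 × 176 × 1 × 5 = 298.3 kN.
Design strength φR_n = 0.7 × 298.3 = 209 kN.

209 kN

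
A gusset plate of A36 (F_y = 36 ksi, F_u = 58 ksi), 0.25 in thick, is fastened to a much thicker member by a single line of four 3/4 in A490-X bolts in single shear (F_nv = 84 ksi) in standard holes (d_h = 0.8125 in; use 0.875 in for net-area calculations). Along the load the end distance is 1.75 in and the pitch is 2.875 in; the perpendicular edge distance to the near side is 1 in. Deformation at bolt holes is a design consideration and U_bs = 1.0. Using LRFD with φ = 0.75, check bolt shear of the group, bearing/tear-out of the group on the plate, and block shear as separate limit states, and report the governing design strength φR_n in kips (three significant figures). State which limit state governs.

48.1 kips (block shear governs)

Bolt shear: A_b = π·0.75²/4 = 0.4418 in²; R_n = 84 × 0.4418 × 4 × 1 = 148.4 kips → 0.75 × 148.4 = 111 kips.
Bearing: edge l_c = 1.344, r_n = 23.38 kips; interior l_c = 2.062, r_n = 26.1 kips; R_n = 23.38 + 3·26.1 = 101.7 kips → 76.3 kips.
Block shear: A_gv = 2.594, A_nv = 1.828, A_nt = 0.1406 in²; R_n = min(0.6F_uA_nv, 0.6F_yA_gv) + U_bs·F_u·A_nt = 64.18 kips → 48.1 kips.
Block shear governs: 48.1 kips.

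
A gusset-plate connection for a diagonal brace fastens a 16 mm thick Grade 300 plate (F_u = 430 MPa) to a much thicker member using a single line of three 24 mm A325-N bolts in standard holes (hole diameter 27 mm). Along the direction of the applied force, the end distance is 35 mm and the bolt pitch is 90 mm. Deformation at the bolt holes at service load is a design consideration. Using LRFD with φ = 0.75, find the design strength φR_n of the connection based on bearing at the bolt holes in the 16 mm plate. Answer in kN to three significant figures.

Per bolt r_n = 1.2 l_c t F_u ≤ 2.4 d t F_u; upper limit = 2.4 × 24 × 16 × 430 / 1000 = 396.3 kN.
Edge bolt: l_c = 35 − 27/2 = 21.5 mm → 1.2 × 21.5 × 16 × 430 / 1000 = 177.5 → r_n = 177.5 kN.
Interior bolts: l_c = 90 − 27 = 63 mm → 1.2 × 63 × 16 × 430 / 1000 = 520.1 → r_n = 396.3 kN.
R_n = 1 × 177.5 + 2 × 396.3 = 970.1 kN.
Design strength φR_n = 0.75 × 970.1 = 728 kN.

728 kN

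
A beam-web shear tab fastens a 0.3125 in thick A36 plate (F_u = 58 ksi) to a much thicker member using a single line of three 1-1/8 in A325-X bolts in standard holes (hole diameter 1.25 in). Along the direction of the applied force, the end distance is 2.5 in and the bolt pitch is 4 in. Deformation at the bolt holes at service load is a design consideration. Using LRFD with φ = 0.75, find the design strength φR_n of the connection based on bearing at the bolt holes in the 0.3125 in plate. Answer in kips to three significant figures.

Per bolt r_n = 1.2 l_c t F_u ≤ 2.4 d t F_u; upper limit = 2.4 × 1.125 × 0.3125 × 58 = 48.94 kips.
Edge bolt: l_c = 2.5 − 1.25/2 = 1.875 in → 1.2 × 1.875 × 0.3125 × 58 = 40.78 → r_n = 40.78 kips.
Interior bolts: l_c = 4 − 1.25 = 2.75 in → 1.2 × 2.75 × 0.3125 × 58 = 59.81 → r_n = 48.94 kips.
R_n = 1 × 40.78 + 2 × 48.94 = 138.7 kips.
Design strength φR_n = 0.75 × 138.7 = 104 kips.

104 kips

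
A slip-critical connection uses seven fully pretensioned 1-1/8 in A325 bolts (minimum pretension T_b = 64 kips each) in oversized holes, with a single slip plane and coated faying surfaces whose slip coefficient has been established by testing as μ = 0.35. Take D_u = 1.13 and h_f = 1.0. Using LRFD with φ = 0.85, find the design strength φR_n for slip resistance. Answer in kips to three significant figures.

R_n = μ · D_u · h_f · T_b · n_s · n_b = 0.35 × 1.13 × 1.0 × 64 × 1 × 7 = 177.2 kips.
Design strength φR_n = 0.85 × 177.2 = 151 kips.

151 kips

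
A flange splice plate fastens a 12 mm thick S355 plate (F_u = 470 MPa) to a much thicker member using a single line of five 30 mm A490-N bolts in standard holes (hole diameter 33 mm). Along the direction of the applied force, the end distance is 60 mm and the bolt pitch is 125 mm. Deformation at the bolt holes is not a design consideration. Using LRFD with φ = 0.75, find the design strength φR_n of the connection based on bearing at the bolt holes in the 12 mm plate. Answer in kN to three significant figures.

1800 kN

Per bolt r_n = 1.5 l_c t F_u ≤ 3.0 d t F_u; upper limit = 3.0 × 30 × 12 × 470 / 1000 = 507.6 kN.
Edge bolt: l_c = 60 − 33/2 = 43.5 mm → 1.5 × 43.5 × 12 × 470 / 1000 = 368 → r_n = 368 kN.
Interior bolts: l_c = 125 − 33 = 92 mm → 1.5 × 92 × 12 × 470 / 1000 = 778.3 → r_n = 507.6 kN.
R_n = 1 × 368 + 4 × 507.6 = 2398 kN.
Design strength φR_n = 0.75 × 2398 = 1800 kN.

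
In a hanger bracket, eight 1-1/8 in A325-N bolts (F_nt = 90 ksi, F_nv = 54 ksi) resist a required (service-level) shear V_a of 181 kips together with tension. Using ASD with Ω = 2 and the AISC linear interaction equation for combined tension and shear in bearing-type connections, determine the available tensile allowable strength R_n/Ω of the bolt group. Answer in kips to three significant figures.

A_b = π·1.125²/4 = 0.994 in²; f_rv = 181 / (8 × 0.994) = 22.76 ksi.
F'_nt = 1.3 F_nt − (Ω F_nt / F_nv) f_rv = 1.3·90 − (2·90/54)·22.76 = 41.13 ksi, capped at F_nt → F'_nt = 41.13 ksi.
R_n = F'_nt · A_b · n = 41.13 × 0.994 × 8 = 327.1 kips.
Allowable strength R_n/Ω = 327.1 / 2 = 164 kips.

164 kips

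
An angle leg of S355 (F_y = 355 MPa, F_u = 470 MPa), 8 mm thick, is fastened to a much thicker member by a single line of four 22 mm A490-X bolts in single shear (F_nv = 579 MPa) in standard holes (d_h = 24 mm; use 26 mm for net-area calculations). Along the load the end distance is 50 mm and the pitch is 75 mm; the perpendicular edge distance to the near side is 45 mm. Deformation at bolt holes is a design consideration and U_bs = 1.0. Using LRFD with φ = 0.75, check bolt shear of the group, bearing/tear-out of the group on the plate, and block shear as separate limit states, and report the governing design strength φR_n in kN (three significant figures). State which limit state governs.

402 kN (block shear governs)

Bolt shear: A_b = π·22²/4 = 380.1 mm²; R_n = 579 × 380.1 × 4 × 1 / 1000 = 880.4 kN → 0.75 × 880.4 = 660 kN.
Bearing: edge l_c = 38, r_n = 171.5 kN; interior l_c = 51, r_n = 198.5 kN; R_n = 171.5 + 3·198.5 = 767 kN → 575 kN.
Block shear: A_gv = 2200, A_nv = 1472, A_nt = 256 mm²; R_n = min(0.6F_uA_nv, 0.6F_yA_gv) + U_bs·F_u·A_nt = 535.4 kN → 402 kN.
Block shear governs: 402 kN.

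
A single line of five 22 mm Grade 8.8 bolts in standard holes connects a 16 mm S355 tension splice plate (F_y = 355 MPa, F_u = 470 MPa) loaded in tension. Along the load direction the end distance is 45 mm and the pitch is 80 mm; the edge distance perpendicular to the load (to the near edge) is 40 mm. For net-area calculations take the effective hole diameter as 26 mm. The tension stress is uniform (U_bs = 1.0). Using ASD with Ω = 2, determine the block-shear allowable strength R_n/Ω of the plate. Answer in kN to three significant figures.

Shear plane L_v = 45 + 4·80 = 365 mm; A_gv = 365 × 16 = 5840 mm².
A_nv = (365 − 4.5·26) × 16 = 3968 mm².
A_nt = (40 − 0.5·26) × 16 = 432 mm².
0.6 F_u A_nv = 1119 kN; 0.6 F_y A_gv = 1244 kN → shear rupture governs the shear term.
R_n = 1119 + 1.0 × 470 × 432 / 1000 = 1322 kN.
Allowable strength R_n/Ω = 1322 / 2 = 661 kN.

661 kN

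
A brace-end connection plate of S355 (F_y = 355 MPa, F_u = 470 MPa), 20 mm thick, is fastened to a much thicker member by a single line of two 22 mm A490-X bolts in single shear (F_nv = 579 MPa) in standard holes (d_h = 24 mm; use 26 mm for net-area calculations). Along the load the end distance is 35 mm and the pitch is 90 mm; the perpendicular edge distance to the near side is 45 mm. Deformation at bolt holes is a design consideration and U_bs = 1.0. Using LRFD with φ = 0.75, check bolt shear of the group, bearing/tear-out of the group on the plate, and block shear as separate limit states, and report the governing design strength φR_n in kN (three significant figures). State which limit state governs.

Bolt shear: A_b = π·22²/4 = 380.1 mm²; R_n = 579 × 380.1 × 2 × 1 / 1000 = 440.2 kN → 0.75 × 440.2 = 330 kN.
Bearing: edge l_c = 23, r_n = 259.4 kN; interior l_c = 66, r_n = 496.3 kN; R_n = 259.4 + 1·496.3 = 755.8 kN → 567 kN.
Block shear: A_gv = 2500, A_nv = 1720, A_nt = 640 mm²; R_n = min(0.6F_uA_nv, 0.6F_yA_gv) + U_bs·F_u·A_nt = 785.8 kN → 589 kN.
Bolt shear governs: 330 kN.

330 kN (bolt shear governs)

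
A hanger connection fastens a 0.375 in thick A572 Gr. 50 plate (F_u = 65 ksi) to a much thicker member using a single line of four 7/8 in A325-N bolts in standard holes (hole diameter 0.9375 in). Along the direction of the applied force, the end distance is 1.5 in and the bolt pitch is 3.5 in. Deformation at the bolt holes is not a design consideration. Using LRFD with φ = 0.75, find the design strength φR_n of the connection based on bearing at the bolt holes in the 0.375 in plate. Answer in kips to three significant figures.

Per bolt r_n = 1.5 l_c t F_u ≤ 3.0 d t F_u; upper limit = 3.0 × 0.875 × 0.375 × 65 = 63.98 kips.
Edge bolt: l_c = 1.5 − 0.9375/2 = 1.031 in → 1.5 × 1.031 × 0.375 × 65 = 37.71 → r_n = 37.71 kips.
Interior bolts: l_c = 3.5 − 0.9375 = 2.562 in → 1.5 × 2.562 × 0.375 × 65 = 93.69 → r_n = 63.98 kips.
R_n = 1 × 37.71 + 3 × 63.98 = 229.7 kips.
Design strength φR_n = 0.75 × 229.7 = 172 kips.

172 kips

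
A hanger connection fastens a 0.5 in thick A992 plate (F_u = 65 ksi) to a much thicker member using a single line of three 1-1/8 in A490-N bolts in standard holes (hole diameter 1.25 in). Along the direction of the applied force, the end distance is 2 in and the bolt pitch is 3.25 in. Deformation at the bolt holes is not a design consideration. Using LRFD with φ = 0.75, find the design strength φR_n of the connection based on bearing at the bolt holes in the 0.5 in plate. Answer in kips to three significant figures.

Per bolt r_n = 1.5 l_c t F_u ≤ 3.0 d t F_u; upper limit = 3.0 × 1.125 × 0.5 × 65 = 109.7 kips.
Edge bolt: l_c = 2 − 1.25/2 = 1.375 in → 1.5 × 1.375 × 0.5 × 65 = 67.03 → r_n = 67.03 kips.
Interior bolts: l_c = 3.25 − 1.25 = 2 in → 1.5 × 2 × 0.5 × 65 = 97.5 → r_n = 97.5 kips.
R_n = 1 × 67.03 + 2 × 97.5 = 262 kips.
Design strength φR_n = 0.75 × 262 = 197 kips.

197 kips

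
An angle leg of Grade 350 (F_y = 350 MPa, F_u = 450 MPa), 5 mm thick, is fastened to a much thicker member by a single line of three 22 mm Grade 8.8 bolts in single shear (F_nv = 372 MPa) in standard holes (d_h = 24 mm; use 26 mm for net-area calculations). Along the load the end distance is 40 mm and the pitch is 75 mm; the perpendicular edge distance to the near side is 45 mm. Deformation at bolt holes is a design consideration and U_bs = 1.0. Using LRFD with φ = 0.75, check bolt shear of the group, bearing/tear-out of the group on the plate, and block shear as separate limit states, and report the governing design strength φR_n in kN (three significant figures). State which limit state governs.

Bolt shear: A_b = π·22²/4 = 380.1 mm²; R_n = 372 × 380.1 × 3 × 1 / 1000 = 424.2 kN → 0.75 × 424.2 = 318 kN.
Bearing: edge l_c = 28, r_n = 75.6 kN; interior l_c = 51, r_n = 118.8 kN; R_n = 75.6 + 2·118.8 = 313.2 kN → 235 kN.
Block shear: A_gv = 950, A_nv = 625, A_nt = 160 mm²; R_n = min(0.6F_uA_nv, 0.6F_yA_gv) + U_bs·F_u·A_nt = 240.8 kN → 181 kN.
Block shear governs: 181 kN.

181 kN (block shear governs)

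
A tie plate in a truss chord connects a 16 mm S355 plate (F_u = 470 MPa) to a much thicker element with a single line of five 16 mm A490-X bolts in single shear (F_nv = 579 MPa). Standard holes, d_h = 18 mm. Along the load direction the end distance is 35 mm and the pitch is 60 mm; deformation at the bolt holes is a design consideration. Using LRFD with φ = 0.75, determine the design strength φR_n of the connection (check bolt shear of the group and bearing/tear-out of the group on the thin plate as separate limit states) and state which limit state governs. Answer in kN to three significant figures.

437 kN (bolt shear governs)

Bolt shear: A_b = π·16²/4 = 201.1 mm²; R_n = 579 × 201.1 × 5 × 1 / 1000 = 582.1 kN → 0.75 × 582.1 = 437 kN.
Bearing (1.2 l_c t F_u ≤ 2.4 d t F_u): upper limit = 2.4·16·16·470 / 1000 = 288.8 kN.
  Edge l_c = 35 − 18/2 = 26 → r_n = 234.6 kN; interior l_c = 60 − 18 = 42 → r_n = 288.8 kN.
  R_n,bearing = 1·234.6 + 4·288.8 = 1390 kN → 0.75 × 1390 = 1040 kN.
Bolt shear governs: 437 kN.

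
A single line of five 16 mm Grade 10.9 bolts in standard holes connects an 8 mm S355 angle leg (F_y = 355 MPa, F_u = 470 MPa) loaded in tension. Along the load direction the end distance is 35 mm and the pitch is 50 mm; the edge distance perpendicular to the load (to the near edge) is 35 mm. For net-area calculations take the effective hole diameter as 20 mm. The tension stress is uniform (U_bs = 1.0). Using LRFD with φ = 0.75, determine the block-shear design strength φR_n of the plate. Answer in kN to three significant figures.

Shear plane L_v = 35 + 4·50 = 235 mm; A_gv = 235 × 8 = 1880 mm².
A_nv = (235 − 4.5·20) × 8 = 1160 mm².
A_nt = (35 − 0.5·20) × 8 = 200 mm².
0.6 F_u A_nv = 327.1 kN; 0.6 F_y A_gv = 400.4 kN → shear rupture governs the shear term.
R_n = 327.1 + 1.0 × 470 × 200 / 1000 = 421.1 kN.
Design strength φR_n = 0.75 × 421.1 = 316 kN.

316 kN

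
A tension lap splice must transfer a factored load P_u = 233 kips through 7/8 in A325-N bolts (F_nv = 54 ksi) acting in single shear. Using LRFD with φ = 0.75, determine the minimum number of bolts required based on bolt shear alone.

10 bolts

A_b = π·0.875²/4 = 0.6013 in².
Per-bolt design strength φR_n = 0.75 × 54 × 0.6013 × 1 = 24.35 kips.
n ≥ 233 / 24.35 = 9.567 → use 10 bolts.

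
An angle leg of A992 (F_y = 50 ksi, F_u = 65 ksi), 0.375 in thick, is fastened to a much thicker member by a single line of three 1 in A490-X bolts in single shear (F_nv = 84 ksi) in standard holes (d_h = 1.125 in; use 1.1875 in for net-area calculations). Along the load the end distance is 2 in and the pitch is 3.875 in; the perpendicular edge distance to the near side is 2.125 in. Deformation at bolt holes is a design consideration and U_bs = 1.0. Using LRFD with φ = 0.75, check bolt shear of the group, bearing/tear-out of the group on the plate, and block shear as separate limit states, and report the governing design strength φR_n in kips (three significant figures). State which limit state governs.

Bolt shear: A_b = π·1²/4 = 0.7854 in²; R_n = 84 × 0.7854 × 3 × 1 = 197.9 kips → 0.75 × 197.9 = 148 kips.
Bearing: edge l_c = 1.438, r_n = 42.05 kips; interior l_c = 2.75, r_n = 58.5 kips; R_n = 42.05 + 2·58.5 = 159 kips → 119 kips.
Block shear: A_gv = 3.656, A_nv = 2.543, A_nt = 0.5742 in²; R_n = min(0.6F_uA_nv, 0.6F_yA_gv) + U_bs·F_u·A_nt = 136.5 kips → 102 kips.
Block shear governs: 102 kips.

102 kips (block shear governs)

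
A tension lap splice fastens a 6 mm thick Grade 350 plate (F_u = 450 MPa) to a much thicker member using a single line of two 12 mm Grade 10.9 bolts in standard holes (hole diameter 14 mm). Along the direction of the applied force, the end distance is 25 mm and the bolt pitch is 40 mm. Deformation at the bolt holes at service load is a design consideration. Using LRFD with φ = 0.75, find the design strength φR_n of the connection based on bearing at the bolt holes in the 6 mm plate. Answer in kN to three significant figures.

Per bolt r_n = 1.2 l_c t F_u ≤ 2.4 d t F_u; upper limit = 2.4 × 12 × 6 × 450 / 1000 = 77.76 kN.
Edge bolt: l_c = 25 − 14/2 = 18 mm → 1.2 × 18 × 6 × 450 / 1000 = 58.32 → r_n = 58.32 kN.
Interior bolts: l_c = 40 − 14 = 26 mm → 1.2 × 26 × 6 × 450 / 1000 = 84.24 → r_n = 77.76 kN.
R_n = 1 × 58.32 + 1 × 77.76 = 136.1 kN.
Design strength φR_n = 0.75 × 136.1 = 102 kN.

102 kN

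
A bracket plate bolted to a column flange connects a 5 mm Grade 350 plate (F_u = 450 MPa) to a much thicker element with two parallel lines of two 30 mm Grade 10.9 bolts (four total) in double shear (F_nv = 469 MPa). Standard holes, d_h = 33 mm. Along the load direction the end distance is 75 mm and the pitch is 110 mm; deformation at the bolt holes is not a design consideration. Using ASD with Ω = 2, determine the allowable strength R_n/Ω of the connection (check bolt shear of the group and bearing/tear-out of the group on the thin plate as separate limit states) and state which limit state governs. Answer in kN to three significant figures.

Bolt shear: A_b = π·30²/4 = 706.9 mm²; R_n = 469 × 706.9 × 4 × 2 / 1000 = 2652 kN → 2652 / 2 = 1330 kN.
Bearing (1.5 l_c t F_u ≤ 3.0 d t F_u): upper limit = 3.0·30·5·450 / 1000 = 202.5 kN.
  Edge l_c = 75 − 33/2 = 58.5 → r_n = 197.4 kN; interior l_c = 110 − 33 = 77 → r_n = 202.5 kN.
  R_n,bearing = 2·197.4 + 2·202.5 = 799.9 kN → 799.9 / 2 = 400 kN.
Bearing governs: 400 kN.

400 kN (bearing governs)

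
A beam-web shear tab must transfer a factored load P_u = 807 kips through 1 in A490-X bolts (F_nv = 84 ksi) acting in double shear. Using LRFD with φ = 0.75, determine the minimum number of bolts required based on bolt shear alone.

A_b = π·1²/4 = 0.7854 in².
Per-bolt design strength φR_n = 0.75 × 84 × 0.7854 × 2 = 98.96 kips.
n ≥ 807 / 98.96 = 8.155 → use 9 bolts.

9 bolts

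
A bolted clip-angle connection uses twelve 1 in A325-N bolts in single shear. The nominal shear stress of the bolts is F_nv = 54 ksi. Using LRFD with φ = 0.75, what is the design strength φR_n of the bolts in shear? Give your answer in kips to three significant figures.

382 kips

A_b = π × 1² / 4 = 0.7854 in².
R_n = F_nv · A_b · n · n_s = 54 × 0.7854 × 12 × 1 = 508.9 kips.
Design strength φR_n = 0.75 × 508.9 = 382 kips.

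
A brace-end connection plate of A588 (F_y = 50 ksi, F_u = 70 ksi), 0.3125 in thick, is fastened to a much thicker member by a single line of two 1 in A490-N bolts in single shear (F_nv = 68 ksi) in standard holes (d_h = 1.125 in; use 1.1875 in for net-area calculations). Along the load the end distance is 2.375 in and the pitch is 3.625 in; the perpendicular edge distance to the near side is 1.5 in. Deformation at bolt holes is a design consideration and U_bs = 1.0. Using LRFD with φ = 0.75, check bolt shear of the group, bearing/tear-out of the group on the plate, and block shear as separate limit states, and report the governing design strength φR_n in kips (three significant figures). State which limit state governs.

Bolt shear: A_b = π·1²/4 = 0.7854 in²; R_n = 68 × 0.7854 × 2 × 1 = 106.8 kips → 0.75 × 106.8 = 80.1 kips.
Bearing: edge l_c = 1.812, r_n = 47.58 kips; interior l_c = 2.5, r_n = 52.5 kips; R_n = 47.58 + 1·52.5 = 100.1 kips → 75.1 kips.
Block shear: A_gv = 1.875, A_nv = 1.318, A_nt = 0.2832 in²; R_n = min(0.6F_uA_nv, 0.6F_yA_gv) + U_bs·F_u·A_nt = 75.2 kips → 56.4 kips.
Block shear governs: 56.4 kips.

56.4 kips (block shear governs)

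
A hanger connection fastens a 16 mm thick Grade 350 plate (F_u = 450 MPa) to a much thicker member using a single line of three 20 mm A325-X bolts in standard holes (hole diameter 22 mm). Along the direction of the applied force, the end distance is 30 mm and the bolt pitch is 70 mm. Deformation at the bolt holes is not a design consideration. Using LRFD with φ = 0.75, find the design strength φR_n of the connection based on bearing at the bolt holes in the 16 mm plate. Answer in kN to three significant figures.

Per bolt r_n = 1.5 l_c t F_u ≤ 3.0 d t F_u; upper limit = 3.0 × 20 × 16 × 450 / 1000 = 432 kN.
Edge bolt: l_c = 30 − 22/2 = 19 mm → 1.5 × 19 × 16 × 450 / 1000 = 205.2 → r_n = 205.2 kN.
Interior bolts: l_c = 70 − 22 = 48 mm → 1.5 × 48 × 16 × 450 / 1000 = 518.4 → r_n = 432 kN.
R_n = 1 × 205.2 + 2 × 432 = 1069 kN.
Design strength φR_n = 0.75 × 1069 = 802 kN.

802 kN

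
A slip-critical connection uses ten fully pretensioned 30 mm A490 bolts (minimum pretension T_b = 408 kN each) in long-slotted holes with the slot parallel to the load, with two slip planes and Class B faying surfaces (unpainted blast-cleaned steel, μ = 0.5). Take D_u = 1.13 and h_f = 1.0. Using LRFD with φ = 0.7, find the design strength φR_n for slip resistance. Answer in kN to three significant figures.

R_n = μ · D_u · h_f · T_b · n_s · n_b = 0.5 × 1.13 × 1.0 × 408 × 2 × 10 = 4610 kN.
Design strength φR_n = 0.7 × 4610 = 3230 kN.

3230 kN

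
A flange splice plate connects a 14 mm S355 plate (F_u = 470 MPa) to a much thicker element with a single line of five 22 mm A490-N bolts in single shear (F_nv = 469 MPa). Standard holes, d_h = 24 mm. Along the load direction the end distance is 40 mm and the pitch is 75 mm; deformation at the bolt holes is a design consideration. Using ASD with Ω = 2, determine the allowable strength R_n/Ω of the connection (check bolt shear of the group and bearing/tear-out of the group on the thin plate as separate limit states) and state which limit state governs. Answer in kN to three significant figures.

Bolt shear: A_b = π·22²/4 = 380.1 mm²; R_n = 469 × 380.1 × 5 × 1 / 1000 = 891.4 kN → 891.4 / 2 = 446 kN.
Bearing (1.2 l_c t F_u ≤ 2.4 d t F_u): upper limit = 2.4·22·14·470 / 1000 = 347.4 kN.
  Edge l_c = 40 − 24/2 = 28 → r_n = 221.1 kN; interior l_c = 75 − 24 = 51 → r_n = 347.4 kN.
  R_n,bearing = 1·221.1 + 4·347.4 = 1611 kN → 1611 / 2 = 805 kN.
Bolt shear governs: 446 kN.

446 kN (bolt shear governs)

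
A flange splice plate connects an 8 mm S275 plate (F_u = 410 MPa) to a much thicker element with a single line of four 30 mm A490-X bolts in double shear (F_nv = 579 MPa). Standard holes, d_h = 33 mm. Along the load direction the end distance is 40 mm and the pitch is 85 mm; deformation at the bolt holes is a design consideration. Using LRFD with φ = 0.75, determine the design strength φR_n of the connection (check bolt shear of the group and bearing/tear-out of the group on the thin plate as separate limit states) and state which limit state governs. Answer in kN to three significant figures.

530 kN (bearing governs)

Bolt shear: A_b = π·30²/4 = 706.9 mm²; R_n = 579 × 706.9 × 4 × 2 / 1000 = 3274 kN → 0.75 × 3274 = 2460 kN.
Bearing (1.2 l_c t F_u ≤ 2.4 d t F_u): upper limit = 2.4·30·8·410 / 1000 = 236.2 kN.
  Edge l_c = 40 − 33/2 = 23.5 → r_n = 92.5 kN; interior l_c = 85 − 33 = 52 → r_n = 204.7 kN.
  R_n,bearing = 1·92.5 + 3·204.7 = 706.5 kN → 0.75 × 706.5 = 530 kN.
Bearing governs: 530 kN.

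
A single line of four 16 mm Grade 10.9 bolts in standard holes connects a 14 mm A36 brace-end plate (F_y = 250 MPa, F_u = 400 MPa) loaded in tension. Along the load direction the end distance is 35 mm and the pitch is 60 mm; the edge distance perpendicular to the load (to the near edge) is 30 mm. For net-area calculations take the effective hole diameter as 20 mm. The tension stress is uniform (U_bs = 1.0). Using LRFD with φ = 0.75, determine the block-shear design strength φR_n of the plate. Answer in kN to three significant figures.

Shear plane L_v = 35 + 3·60 = 215 mm; A_gv = 215 × 14 = 3010 mm².
A_nv = (215 − 3.5·20) × 14 = 2030 mm².
A_nt = (30 − 0.5·20) × 14 = 280 mm².
0.6 F_u A_nv = 487.2 kN; 0.6 F_y A_gv = 451.5 kN → shear yielding governs the shear term.
R_n = 451.5 + 1.0 × 400 × 280 / 1000 = 563.5 kN.
Design strength φR_n = 0.75 × 563.5 = 423 kN.

423 kN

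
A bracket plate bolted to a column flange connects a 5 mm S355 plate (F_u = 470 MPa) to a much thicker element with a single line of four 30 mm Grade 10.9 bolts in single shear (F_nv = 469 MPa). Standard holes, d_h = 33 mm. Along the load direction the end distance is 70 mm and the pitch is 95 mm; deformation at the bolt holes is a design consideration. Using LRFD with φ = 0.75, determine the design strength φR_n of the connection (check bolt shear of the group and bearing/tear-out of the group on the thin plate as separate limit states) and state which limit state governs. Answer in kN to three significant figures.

494 kN (bearing governs)

Bolt shear: A_b = π·30²/4 = 706.9 mm²; R_n = 469 × 706.9 × 4 × 1 / 1000 = 1326 kN → 0.75 × 1326 = 995 kN.
Bearing (1.2 l_c t F_u ≤ 2.4 d t F_u): upper limit = 2.4·30·5·470 / 1000 = 169.2 kN.
  Edge l_c = 70 − 33/2 = 53.5 → r_n = 150.9 kN; interior l_c = 95 − 33 = 62 → r_n = 169.2 kN.
  R_n,bearing = 1·150.9 + 3·169.2 = 658.5 kN → 0.75 × 658.5 = 494 kN.
Bearing governs: 494 kN.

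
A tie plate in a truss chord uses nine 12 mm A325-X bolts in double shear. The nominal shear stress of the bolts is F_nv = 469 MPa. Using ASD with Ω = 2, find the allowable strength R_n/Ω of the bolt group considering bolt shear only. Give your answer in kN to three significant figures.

A_b = π × 12² / 4 = 113.1 mm².
R_n = F_nv · A_b · n · n_s = 469 × 113.1 × 9 × 2 / 1000 = 954.8 kN.
Allowable strength R_n/Ω = 954.8 / 2 = 477 kN.

477 kN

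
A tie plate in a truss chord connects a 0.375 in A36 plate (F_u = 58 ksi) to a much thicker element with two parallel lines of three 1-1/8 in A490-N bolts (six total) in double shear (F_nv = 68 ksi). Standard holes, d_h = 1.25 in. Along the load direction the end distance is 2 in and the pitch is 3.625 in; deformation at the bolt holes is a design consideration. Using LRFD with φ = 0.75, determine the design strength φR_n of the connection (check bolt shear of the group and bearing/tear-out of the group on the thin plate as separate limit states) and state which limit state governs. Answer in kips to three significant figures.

Bolt shear: A_b = π·1.125²/4 = 0.994 in²; R_n = 68 × 0.994 × 6 × 2 = 811.1 kips → 0.75 × 811.1 = 608 kips.
Bearing (1.2 l_c t F_u ≤ 2.4 d t F_u): upper limit = 2.4·1.125·0.375·58 = 58.72 kips.
  Edge l_c = 2 − 1.25/2 = 1.375 → r_n = 35.89 kips; interior l_c = 3.625 − 1.25 = 2.375 → r_n = 58.72 kips.
  R_n,bearing = 2·35.89 + 4·58.72 = 306.7 kips → 0.75 × 306.7 = 230 kips.
Bearing governs: 230 kips.

230 kips (bearing governs)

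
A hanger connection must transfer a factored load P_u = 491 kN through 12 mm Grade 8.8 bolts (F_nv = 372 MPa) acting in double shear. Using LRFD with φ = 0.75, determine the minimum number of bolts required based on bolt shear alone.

8 bolts

A_b = π·12²/4 = 113.1 mm².
Per-bolt design strength φR_n = 0.75 × 372 × 113.1 × 2 / 1000 = 63.11 kN.
n ≥ 491 / 63.11 = 7.78 → use 8 bolts.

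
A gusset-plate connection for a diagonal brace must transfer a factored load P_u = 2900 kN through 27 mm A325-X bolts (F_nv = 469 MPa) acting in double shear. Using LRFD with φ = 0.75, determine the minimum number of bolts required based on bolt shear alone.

8 bolts

A_b = π·27²/4 = 572.6 mm².
Per-bolt design strength φR_n = 0.75 × 469 × 572.6 × 2 / 1000 = 402.8 kN.
n ≥ 2900 / 402.8 = 7.2 → use 8 bolts.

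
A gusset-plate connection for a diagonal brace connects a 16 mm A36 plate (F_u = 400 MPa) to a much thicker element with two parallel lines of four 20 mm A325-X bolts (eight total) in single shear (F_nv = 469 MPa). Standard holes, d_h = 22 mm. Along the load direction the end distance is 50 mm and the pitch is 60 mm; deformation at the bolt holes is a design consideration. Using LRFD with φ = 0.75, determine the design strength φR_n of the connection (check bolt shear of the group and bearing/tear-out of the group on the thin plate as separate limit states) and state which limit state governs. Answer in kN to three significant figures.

Bolt shear: A_b = π·20²/4 = 314.2 mm²; R_n = 469 × 314.2 × 8 × 1 / 1000 = 1179 kN → 0.75 × 1179 = 884 kN.
Bearing (1.2 l_c t F_u ≤ 2.4 d t F_u): upper limit = 2.4·20·16·400 / 1000 = 307.2 kN.
  Edge l_c = 50 − 22/2 = 39 → r_n = 299.5 kN; interior l_c = 60 − 22 = 38 → r_n = 291.8 kN.
  R_n,bearing = 2·299.5 + 6·291.8 = 2350 kN → 0.75 × 2350 = 1760 kN.
Bolt shear governs: 884 kN.

884 kN (bolt shear governs)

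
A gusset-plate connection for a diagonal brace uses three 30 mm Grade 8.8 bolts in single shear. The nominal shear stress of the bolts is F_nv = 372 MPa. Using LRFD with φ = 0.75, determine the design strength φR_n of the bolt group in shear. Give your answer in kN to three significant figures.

592 kN

A_b = π × 30² / 4 = 706.9 mm².
R_n = F_nv · A_b · n · n_s = 372 × 706.9 × 3 × 1 / 1000 = 788.9 kN.
Design strength φR_n = 0.75 × 788.9 = 592 kN.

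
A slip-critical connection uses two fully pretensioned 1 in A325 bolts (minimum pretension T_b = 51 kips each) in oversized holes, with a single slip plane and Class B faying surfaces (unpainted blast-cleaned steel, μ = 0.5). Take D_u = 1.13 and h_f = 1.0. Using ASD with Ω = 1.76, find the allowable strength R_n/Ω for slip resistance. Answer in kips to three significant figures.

R_n = μ · D_u · h_f · T_b · n_s · n_b = 0.5 × 1.13 × 1.0 × 51 × 1 × 2 = 57.63 kips.
Allowable strength R_n/Ω = 57.63 / 1.76 = 32.7 kips.

32.7 kips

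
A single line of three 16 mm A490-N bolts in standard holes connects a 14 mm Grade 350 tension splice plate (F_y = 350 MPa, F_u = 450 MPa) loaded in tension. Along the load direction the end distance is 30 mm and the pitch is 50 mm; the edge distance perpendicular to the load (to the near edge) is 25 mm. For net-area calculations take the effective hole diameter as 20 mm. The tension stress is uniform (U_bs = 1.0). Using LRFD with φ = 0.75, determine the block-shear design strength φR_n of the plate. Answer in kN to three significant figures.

298 kN

Shear plane L_v = 30 + 2·50 = 130 mm; A_gv = 130 × 14 = 1820 mm².
A_nv = (130 − 2.5·20) × 14 = 1120 mm².
A_nt = (25 − 0.5·20) × 14 = 210 mm².
0.6 F_u A_nv = 302.4 kN; 0.6 F_y A_gv = 382.2 kN → shear rupture governs the shear term.
R_n = 302.4 + 1.0 × 450 × 210 / 1000 = 396.9 kN.
Design strength φR_n = 0.75 × 396.9 = 298 kN.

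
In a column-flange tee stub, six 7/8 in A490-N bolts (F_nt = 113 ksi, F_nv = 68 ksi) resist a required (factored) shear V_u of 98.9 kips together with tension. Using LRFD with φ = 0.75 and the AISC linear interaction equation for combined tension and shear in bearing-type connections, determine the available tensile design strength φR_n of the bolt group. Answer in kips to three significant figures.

A_b = π·0.875²/4 = 0.6013 in²; f_rv = 98.9 / (6 × 0.6013) = 27.41 ksi.
F'_nt = 1.3 F_nt − (F_nt / φF_nv) f_rv = 1.3·113 − (113/(0.75·68))·27.41 = 86.16 ksi, capped at F_nt → F'_nt = 86.16 ksi.
R_n = F'_nt · A_b · n = 86.16 × 0.6013 × 6 = 310.9 kips.
Design strength φR_n = 0.75 × 310.9 = 233 kips.

233 kips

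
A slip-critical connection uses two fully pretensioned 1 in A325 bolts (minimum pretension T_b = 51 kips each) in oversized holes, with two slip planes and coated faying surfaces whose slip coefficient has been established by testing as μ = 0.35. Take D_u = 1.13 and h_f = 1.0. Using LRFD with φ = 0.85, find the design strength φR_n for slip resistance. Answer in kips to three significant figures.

R_n = μ · D_u · h_f · T_b · n_s · n_b = 0.35 × 1.13 × 1.0 × 51 × 2 × 2 = 80.68 kips.
Design strength φR_n = 0.85 × 80.68 = 68.6 kips.

68.6 kips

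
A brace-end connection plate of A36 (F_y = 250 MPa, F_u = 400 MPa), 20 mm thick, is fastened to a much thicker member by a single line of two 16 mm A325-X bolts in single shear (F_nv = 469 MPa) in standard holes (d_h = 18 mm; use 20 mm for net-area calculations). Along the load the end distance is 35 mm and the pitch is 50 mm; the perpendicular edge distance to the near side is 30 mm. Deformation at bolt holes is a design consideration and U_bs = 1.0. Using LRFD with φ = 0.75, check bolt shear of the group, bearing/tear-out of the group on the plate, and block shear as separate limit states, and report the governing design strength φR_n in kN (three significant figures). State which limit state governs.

Bolt shear: A_b = π·16²/4 = 201.1 mm²; R_n = 469 × 201.1 × 2 × 1 / 1000 = 188.6 kN → 0.75 × 188.6 = 141 kN.
Bearing: edge l_c = 26, r_n = 249.6 kN; interior l_c = 32, r_n = 307.2 kN; R_n = 249.6 + 1·307.2 = 556.8 kN → 418 kN.
Block shear: A_gv = 1700, A_nv = 1100, A_nt = 400 mm²; R_n = min(0.6F_uA_nv, 0.6F_yA_gv) + U_bs·F_u·A_nt = 415 kN → 311 kN.
Bolt shear governs: 141 kN.

141 kN (bolt shear governs)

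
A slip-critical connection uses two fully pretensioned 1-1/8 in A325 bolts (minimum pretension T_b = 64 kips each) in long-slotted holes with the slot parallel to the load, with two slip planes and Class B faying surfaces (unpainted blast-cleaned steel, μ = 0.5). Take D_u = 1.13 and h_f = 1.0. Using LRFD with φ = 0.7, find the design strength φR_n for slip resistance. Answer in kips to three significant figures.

101 kips

R_n = μ · D_u · h_f · T_b · n_s · n_b = 0.5 × 1.13 × 1.0 × 64 × 2 × 2 = 144.6 kips.
Design strength φR_n = 0.7 × 144.6 = 101 kips.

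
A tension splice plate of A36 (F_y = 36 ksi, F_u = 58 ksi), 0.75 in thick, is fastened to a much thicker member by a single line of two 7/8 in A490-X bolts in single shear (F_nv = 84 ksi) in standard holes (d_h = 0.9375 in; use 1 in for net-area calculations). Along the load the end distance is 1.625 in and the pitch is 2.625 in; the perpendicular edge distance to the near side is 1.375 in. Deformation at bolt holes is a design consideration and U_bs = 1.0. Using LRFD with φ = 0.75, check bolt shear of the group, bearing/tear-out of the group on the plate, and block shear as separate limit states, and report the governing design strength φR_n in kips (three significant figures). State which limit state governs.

Bolt shear: A_b = π·0.875²/4 = 0.6013 in²; R_n = 84 × 0.6013 × 2 × 1 = 101 kips → 0.75 × 101 = 75.8 kips.
Bearing: edge l_c = 1.156, r_n = 60.36 kips; interior l_c = 1.688, r_n = 88.09 kips; R_n = 60.36 + 1·88.09 = 148.4 kips → 111 kips.
Block shear: A_gv = 3.188, A_nv = 2.062, A_nt = 0.6562 in²; R_n = min(0.6F_uA_nv, 0.6F_yA_gv) + U_bs·F_u·A_nt = 106.9 kips → 80.2 kips.
Bolt shear governs: 75.8 kips.

75.8 kips (bolt shear governs)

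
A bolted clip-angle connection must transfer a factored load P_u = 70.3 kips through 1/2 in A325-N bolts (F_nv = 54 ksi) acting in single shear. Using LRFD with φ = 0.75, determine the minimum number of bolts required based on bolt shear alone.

A_b = π·0.5²/4 = 0.1963 in².
Per-bolt design strength φR_n = 0.75 × 54 × 0.1963 × 1 = 7.952 kips.
n ≥ 70.3 / 7.952 = 8.84 → use 9 bolts.

9 bolts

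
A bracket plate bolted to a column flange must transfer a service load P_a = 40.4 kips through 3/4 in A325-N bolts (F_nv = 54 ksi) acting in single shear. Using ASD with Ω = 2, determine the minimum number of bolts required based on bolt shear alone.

A_b = π·0.75²/4 = 0.4418 in².
Per-bolt allowable strength R_n/Ω = 54 × 0.4418 × 1 / 2 = 11.93 kips.
n ≥ 40.4 / 11.93 = 3.387 → use 4 bolts.

4 bolts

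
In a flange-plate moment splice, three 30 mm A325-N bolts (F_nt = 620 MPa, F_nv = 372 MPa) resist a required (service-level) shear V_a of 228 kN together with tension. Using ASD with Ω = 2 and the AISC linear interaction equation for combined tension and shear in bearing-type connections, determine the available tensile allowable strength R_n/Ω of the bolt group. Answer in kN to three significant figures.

A_b = π·30²/4 = 706.9 mm²; f_rv = 228 × 1000 / (3 × 706.9) = 107.5 MPa.
F'_nt = 1.3 F_nt − (Ω F_nt / F_nv) f_rv = 1.3·620 − (2·620/372)·107.5 = 447.6 MPa, capped at F_nt → F'_nt = 447.6 MPa.
R_n = F'_nt · A_b · n = 447.6 × 706.9 × 3 / 1000 = 949.2 kN.
Allowable strength R_n/Ω = 949.2 / 2 = 475 kN.

475 kN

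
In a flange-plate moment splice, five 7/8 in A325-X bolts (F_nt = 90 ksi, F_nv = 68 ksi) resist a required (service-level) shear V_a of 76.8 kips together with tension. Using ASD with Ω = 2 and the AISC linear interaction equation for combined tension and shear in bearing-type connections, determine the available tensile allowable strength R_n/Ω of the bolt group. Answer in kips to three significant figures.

74.2 kips

A_b = π·0.875²/4 = 0.6013 in²; f_rv = 76.8 / (5 × 0.6013) = 25.54 ksi.
F'_nt = 1.3 F_nt − (Ω F_nt / F_nv) f_rv = 1.3·90 − (2·90/68)·25.54 = 49.38 ksi, capped at F_nt → F'_nt = 49.38 ksi.
R_n = F'_nt · A_b · n = 49.38 × 0.6013 × 5 = 148.5 kips.
Allowable strength R_n/Ω = 148.5 / 2 = 74.2 kips.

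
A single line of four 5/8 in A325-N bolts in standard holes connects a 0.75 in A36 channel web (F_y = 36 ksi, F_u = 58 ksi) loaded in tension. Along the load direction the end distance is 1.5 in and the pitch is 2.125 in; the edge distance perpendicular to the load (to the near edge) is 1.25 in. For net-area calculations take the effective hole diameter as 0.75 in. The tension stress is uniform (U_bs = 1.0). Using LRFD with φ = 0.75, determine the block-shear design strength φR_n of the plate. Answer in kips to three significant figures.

124 kips

Shear plane L_v = 1.5 + 3·2.125 = 7.875 in; A_gv = 7.875 × 0.75 = 5.906 in².
A_nv = (7.875 − 3.5·0.75) × 0.75 = 3.938 in².
A_nt = (1.25 − 0.5·0.75) × 0.75 = 0.6562 in².
0.6 F_u A_nv = 137 kips; 0.6 F_y A_gv = 127.6 kips → shear yielding governs the shear term.
R_n = 127.6 + 1.0 × 58 × 0.6562 = 165.6 kips.
Design strength φR_n = 0.75 × 165.6 = 124 kips.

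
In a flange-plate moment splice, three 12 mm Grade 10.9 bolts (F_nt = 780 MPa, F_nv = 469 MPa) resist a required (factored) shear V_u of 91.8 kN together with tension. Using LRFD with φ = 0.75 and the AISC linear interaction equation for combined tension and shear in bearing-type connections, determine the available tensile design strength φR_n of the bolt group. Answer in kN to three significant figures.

A_b = π·12²/4 = 113.1 mm²; f_rv = 91.8 × 1000 / (3 × 113.1) = 270.6 MPa.
F'_nt = 1.3 F_nt − (F_nt / φF_nv) f_rv = 1.3·780 − (780/(0.75·469))·270.6 = 414 MPa, capped at F_nt → F'_nt = 414 MPa.
R_n = F'_nt · A_b · n = 414 × 113.1 × 3 / 1000 = 140.5 kN.
Design strength φR_n = 0.75 × 140.5 = 105 kN.

105 kN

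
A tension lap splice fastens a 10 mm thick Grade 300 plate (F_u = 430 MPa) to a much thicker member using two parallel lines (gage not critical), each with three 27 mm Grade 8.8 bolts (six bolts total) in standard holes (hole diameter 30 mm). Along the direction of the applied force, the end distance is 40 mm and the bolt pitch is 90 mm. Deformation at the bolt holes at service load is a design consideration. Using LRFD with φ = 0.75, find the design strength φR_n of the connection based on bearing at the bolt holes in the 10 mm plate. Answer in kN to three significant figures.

Per bolt r_n = 1.2 l_c t F_u ≤ 2.4 d t F_u; upper limit = 2.4 × 27 × 10 × 430 / 1000 = 278.6 kN.
Edge bolt: l_c = 40 − 30/2 = 25 mm → 1.2 × 25 × 10 × 430 / 1000 = 129 → r_n = 129 kN.
Interior bolts: l_c = 90 − 30 = 60 mm → 1.2 × 60 × 10 × 430 / 1000 = 309.6 → r_n = 278.6 kN.
R_n = 2 × 129 + 4 × 278.6 = 1373 kN.
Design strength φR_n = 0.75 × 1373 = 1030 kN.

1030 kN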